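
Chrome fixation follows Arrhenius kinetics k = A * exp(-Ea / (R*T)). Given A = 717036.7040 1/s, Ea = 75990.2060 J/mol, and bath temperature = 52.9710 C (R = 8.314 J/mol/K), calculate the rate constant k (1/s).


T_K = T_C + 273.15 = 52.9710 + 273.15 = 326.1210 K
exponent = -Ea / (R * T_K) = -75990.2060 / (8.314 * 326.1210) = -28.0265
k = A * exp(exponent) = 717036.7040 * exp(-28.0265) = 4.8282e-07 1/s


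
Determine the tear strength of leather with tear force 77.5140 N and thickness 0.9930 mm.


Formula: Tear strength = force / thickness
Substituting: Tear strength = 77.5140 / 0.9930
Result: 78.0604 N/mm


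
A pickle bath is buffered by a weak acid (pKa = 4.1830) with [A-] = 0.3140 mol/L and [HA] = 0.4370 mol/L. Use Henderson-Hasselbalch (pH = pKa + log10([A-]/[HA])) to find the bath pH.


ratio = [A-] / [HA] = 0.3140 / 0.4370 = 0.7185
log10(ratio) = -0.1436
pH = pKa + log10(ratio) = 4.1830 - 0.1436 = 4.0394


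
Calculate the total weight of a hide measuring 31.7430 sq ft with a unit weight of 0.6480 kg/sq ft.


Formula: Weight = area * weight_per_sqft
Substituting: Weight = 31.7430 * 0.6480
Result: 20.5695 kg


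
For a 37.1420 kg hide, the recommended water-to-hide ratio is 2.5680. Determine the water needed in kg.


Formula: Water = hide_weight * ratio
Substituting: Water = 37.1420 * 2.5680
Result: 95.3807 kg


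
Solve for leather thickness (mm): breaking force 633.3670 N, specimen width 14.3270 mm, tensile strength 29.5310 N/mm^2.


Formula: t = F / (TS * w)
Substituting: t = 633.3670 / (29.5310 * 14.3270)
Result: 1.4970 mm


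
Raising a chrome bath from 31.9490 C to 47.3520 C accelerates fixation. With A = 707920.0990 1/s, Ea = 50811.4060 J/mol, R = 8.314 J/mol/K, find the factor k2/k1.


T1 = 31.9490 + 273.15 = 305.0990 K; T2 = 47.3520 + 273.15 = 320.5020 K
k1 = A * exp(-Ea/(R*T1)) = 707920.0990 * exp(-50811.4060/(8.314*305.0990)) = 0.00141409 1/s
k2 = A * exp(-Ea/(R*T2)) = 707920.0990 * exp(-50811.4060/(8.314*320.5020)) = 0.0037031 1/s
k2/k1 = 0.0037031 / 0.00141409 = 2.6187


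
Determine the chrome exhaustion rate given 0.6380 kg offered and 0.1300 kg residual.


Formula: Uptake = (offered - residual) / offered * 100
Substituting: Uptake = (0.6380 - 0.1300) / 0.6380 * 100
Result: 79.6238 %


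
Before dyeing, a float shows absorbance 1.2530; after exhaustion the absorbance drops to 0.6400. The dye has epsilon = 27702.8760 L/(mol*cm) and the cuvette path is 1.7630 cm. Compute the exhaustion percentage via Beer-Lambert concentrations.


c_initial = A_i / (epsilon * l) = 1.2530 / (27702.8760 * 1.7630) = 2.5655e-05 mol/L
c_final = A_f / (epsilon * l) = 0.6400 / (27702.8760 * 1.7630) = 1.3104e-05 mol/L
Exhaustion = (c_initial - c_final) / c_initial * 100 = (2.5655e-05 - 1.3104e-05) / 2.5655e-05 * 100 = 48.9226 %


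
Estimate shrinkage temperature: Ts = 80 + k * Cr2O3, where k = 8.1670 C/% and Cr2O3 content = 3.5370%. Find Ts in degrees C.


Formula: Ts = 80 + k * Cr2O3
Substituting: Ts = 80 + 8.1670 * 3.5370
Result: 108.8867 C


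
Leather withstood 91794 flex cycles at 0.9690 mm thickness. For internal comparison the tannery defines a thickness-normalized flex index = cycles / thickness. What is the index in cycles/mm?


Formula: Index = cycles / thickness
Substituting: Index = 91794 / 0.9690
Result: 94730.6502 cycles/mm


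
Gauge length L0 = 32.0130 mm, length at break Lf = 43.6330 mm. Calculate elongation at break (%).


Formula: Elongation = (Lf - L0) / L0 * 100
Substituting: Elongation = (43.6330 - 32.0130) / 32.0130 * 100
Result: 36.2978 %


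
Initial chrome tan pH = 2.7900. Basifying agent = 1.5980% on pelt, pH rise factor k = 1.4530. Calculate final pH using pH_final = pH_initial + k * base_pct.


Formula: pH_final = pH_initial + k * base_pct
Substituting: pH_final = 2.7900 + 1.4530 * 1.5980
Result: 5.1119


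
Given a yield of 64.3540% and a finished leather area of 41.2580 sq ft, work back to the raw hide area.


Formula: raw = finished * 100 / yield
Substituting: raw = 41.2580 * 100 / 64.3540
Result: 64.1110 sq ft


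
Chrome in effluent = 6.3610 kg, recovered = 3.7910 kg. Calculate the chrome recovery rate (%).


Formula: Recovery = recovered / input * 100
Substituting: Recovery = 3.7910 / 6.3610 * 100
Result: 59.5975 %


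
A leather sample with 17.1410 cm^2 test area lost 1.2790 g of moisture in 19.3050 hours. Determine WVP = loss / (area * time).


Formula: WVP = loss / (area * time)
Substituting: WVP = 1.2790 / (17.1410 * 19.3050)
Result: 0.00386513 g/(cm^2*hr)


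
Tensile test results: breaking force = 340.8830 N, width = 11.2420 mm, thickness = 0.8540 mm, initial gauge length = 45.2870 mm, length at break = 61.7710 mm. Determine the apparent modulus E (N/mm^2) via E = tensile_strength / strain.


TS = F / (w * t) = 340.8830 / (11.2420 * 0.8540) = 35.5062 N/mm^2
strain = (Lf - L0) / L0 = (61.7710 - 45.2870) / 45.2870 = 0.3640
E = TS / strain = 35.5062 / 0.3640 = 97.5472 N/mm^2


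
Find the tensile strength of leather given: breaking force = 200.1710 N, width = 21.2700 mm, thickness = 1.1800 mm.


Formula: TS = force / (width * thickness)
Substituting: TS = 200.1710 / (21.2700 * 1.1800)
Result: 7.9754 N/mm^2


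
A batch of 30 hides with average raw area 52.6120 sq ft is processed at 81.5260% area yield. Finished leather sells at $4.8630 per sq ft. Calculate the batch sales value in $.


Raw_total = N * avg_area = 30 * 52.6120 = 1578.3600 sq ft
Finished = Raw_total * yield / 100 = 1578.3600 * 81.5260 / 100 = 1286.7738 sq ft
Value = Finished * price = 1286.7738 * 4.8630 = 6257.5809 $


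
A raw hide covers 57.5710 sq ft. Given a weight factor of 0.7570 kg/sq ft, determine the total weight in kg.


Formula: Weight = area * weight_per_sqft
Substituting: Weight = 57.5710 * 0.7570
Result: 43.5812 kg


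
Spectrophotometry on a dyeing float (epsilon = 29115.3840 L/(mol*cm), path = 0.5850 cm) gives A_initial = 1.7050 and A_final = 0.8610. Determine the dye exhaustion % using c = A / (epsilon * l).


c_initial = A_i / (epsilon * l) = 1.7050 / (29115.3840 * 0.5850) = 1.0010e-04 mol/L
c_final = A_f / (epsilon * l) = 0.8610 / (29115.3840 * 0.5850) = 5.0550e-05 mol/L
Exhaustion = (c_initial - c_final) / c_initial * 100 = (1.0010e-04 - 5.0550e-05) / 1.0010e-04 * 100 = 49.5015 %


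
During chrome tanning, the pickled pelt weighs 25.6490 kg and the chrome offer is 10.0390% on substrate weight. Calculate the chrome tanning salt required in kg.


Formula: Chrome = substrate * pct / 100
Substituting: Chrome = 25.6490 * 10.0390 / 100
Result: 2.5749 kg


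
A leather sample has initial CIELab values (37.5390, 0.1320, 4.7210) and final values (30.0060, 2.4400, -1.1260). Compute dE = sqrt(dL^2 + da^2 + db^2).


dL = -7.5330, da = 2.3080, db = -5.8470
dE = sqrt((-7.5330)^2 + 2.3080^2 + (-5.8470)^2) = 9.8112


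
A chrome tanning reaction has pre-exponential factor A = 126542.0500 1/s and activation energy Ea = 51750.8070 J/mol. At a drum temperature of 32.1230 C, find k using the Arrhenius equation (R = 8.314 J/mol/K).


T_K = T_C + 273.15 = 32.1230 + 273.15 = 305.2730 K
exponent = -Ea / (R * T_K) = -51750.8070 / (8.314 * 305.2730) = -20.3901
k = A * exp(exponent) = 126542.0500 * exp(-20.3901) = 1.7658e-04 1/s


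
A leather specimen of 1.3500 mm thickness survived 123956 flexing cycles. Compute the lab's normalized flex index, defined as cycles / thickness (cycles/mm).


Formula: Index = cycles / thickness
Substituting: Index = 123956 / 1.3500
Result: 91819.2593 cycles/mm


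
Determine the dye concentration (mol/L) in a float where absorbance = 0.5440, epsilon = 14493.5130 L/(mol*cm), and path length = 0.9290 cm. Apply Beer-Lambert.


Formula: c = A / (epsilon * l)
Substituting: c = 0.5440 / (14493.5130 * 0.9290)
Result: 4.0403e-05 mol/L


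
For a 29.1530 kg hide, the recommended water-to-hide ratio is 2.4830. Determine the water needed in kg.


Formula: Water = hide_weight * ratio
Substituting: Water = 29.1530 * 2.4830
Result: 72.3869 kg


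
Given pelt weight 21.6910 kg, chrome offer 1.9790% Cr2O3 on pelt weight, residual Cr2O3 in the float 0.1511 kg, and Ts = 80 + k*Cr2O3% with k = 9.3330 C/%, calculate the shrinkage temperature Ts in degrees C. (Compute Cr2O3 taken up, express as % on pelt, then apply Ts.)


Offered = pelt * offer_pct / 100 = 21.6910 * 1.9790 / 100 = 0.4293 kg
Uptake = offered - residual = 0.4293 - 0.1511 = 0.2782 kg
Cr2O3% on pelt = uptake / pelt * 100 = 0.2782 / 21.6910 * 100 = 1.2824 %
Ts = 80 + k * Cr2O3% = 80 + 9.3330 * 1.2824 = 91.9686 C


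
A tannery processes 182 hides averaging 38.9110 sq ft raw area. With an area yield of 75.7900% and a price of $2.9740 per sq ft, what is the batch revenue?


Raw_total = N * avg_area = 182 * 38.9110 = 7081.8020 sq ft
Finished = Raw_total * yield / 100 = 7081.8020 * 75.7900 / 100 = 5367.2977 sq ft
Value = Finished * price = 5367.2977 * 2.9740 = 15962.3435 $


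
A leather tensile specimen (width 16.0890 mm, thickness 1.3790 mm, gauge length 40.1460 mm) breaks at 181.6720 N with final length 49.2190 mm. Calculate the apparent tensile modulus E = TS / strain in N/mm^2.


TS = F / (w * t) = 181.6720 / (16.0890 * 1.3790) = 8.1883 N/mm^2
strain = (Lf - L0) / L0 = (49.2190 - 40.1460) / 40.1460 = 0.2260
E = TS / strain = 8.1883 / 0.2260 = 36.2315 N/mm^2


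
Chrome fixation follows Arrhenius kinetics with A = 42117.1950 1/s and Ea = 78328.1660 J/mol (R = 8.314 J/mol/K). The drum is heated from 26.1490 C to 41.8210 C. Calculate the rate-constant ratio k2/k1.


T1 = 26.1490 + 273.15 = 299.2990 K; T2 = 41.8210 + 273.15 = 314.9710 K
k1 = A * exp(-Ea/(R*T1)) = 42117.1950 * exp(-78328.1660/(8.314*299.2990)) = 8.9925e-10 1/s
k2 = A * exp(-Ea/(R*T2)) = 42117.1950 * exp(-78328.1660/(8.314*314.9710)) = 4.3061e-09 1/s
k2/k1 = 4.3061e-09 / 8.9925e-10 = 4.7886


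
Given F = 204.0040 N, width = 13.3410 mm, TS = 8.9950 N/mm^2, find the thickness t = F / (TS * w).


Formula: t = F / (TS * w)
Substituting: t = 204.0040 / (8.9950 * 13.3410)
Result: 1.7000 mm


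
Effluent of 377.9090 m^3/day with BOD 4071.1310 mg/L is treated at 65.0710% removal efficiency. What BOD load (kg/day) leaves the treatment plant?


Load_in = volume * conc / 1000 = 377.9090 * 4071.1310 / 1000 = 1538.5170 kg/day
Removed = Load_in * eff / 100 = 1538.5170 * 65.0710 / 100 = 1001.1284 kg/day
Load_out = Load_in - Removed = 1538.5170 - 1001.1284 = 537.3886 kg/day


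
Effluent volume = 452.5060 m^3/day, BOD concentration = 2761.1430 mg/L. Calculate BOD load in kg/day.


Formula: BOD_load = volume * conc / 1000
Substituting: BOD_load = 452.5060 * 2761.1430 / 1000
Result: 1249.4338 kg/day


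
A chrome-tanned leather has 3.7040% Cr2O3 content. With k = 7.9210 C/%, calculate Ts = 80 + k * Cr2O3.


Formula: Ts = 80 + k * Cr2O3
Substituting: Ts = 80 + 7.9210 * 3.7040
Result: 109.3394 C


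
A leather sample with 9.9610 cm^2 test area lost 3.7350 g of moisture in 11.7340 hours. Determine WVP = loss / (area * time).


Formula: WVP = loss / (area * time)
Substituting: WVP = 3.7350 / (9.9610 * 11.7340)
Result: 0.0319552 g/(cm^2*hr)


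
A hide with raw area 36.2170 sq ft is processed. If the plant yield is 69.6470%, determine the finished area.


Formula: finished = raw * yield / 100
Substituting: finished = 36.2170 * 69.6470 / 100
Result: 25.2241 sq ft


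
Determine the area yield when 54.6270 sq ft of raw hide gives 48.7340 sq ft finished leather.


Formula: Yield = finished / raw * 100
Substituting: Yield = 48.7340 / 54.6270 * 100
Result: 89.2123 %


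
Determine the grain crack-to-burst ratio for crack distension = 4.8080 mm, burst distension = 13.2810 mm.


Formula: Ratio = crack / burst
Substituting: Ratio = 4.8080 / 13.2810
Result: 0.3620


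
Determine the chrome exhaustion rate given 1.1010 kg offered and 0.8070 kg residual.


Formula: Uptake = (offered - residual) / offered * 100
Substituting: Uptake = (1.1010 - 0.8070) / 1.1010 * 100
Result: 26.7030 %


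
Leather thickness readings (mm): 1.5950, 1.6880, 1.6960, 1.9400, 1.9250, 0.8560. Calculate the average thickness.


Formula: Average = sum / n
Substituting: Average = 9.7000 / 6
Result: 1.6167 mm


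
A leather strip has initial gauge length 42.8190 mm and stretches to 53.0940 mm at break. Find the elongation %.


Formula: Elongation = (Lf - L0) / L0 * 100
Substituting: Elongation = (53.0940 - 42.8190) / 42.8190 * 100
Result: 23.9964 %


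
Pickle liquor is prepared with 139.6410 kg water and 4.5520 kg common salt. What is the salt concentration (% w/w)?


Formula: Conc = salt / (water + salt) * 100
Substituting: Conc = 4.5520 / (139.6410 + 4.5520) * 100
Result: 3.1569 %


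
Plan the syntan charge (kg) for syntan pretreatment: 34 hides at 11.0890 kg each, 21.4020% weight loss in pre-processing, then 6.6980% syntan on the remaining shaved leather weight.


Total_raw = N * avg_wt = 34 * 11.0890 = 377.0260 kg
Substrate = Total_raw * (1 - loss/100) = 377.0260 * (1 - 21.4020/100) = 296.3349 kg
Syntan = Substrate * pct / 100 = 296.3349 * 6.6980 / 100 = 19.8485 kg


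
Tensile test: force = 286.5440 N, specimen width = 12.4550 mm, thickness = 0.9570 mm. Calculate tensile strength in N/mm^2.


Formula: TS = force / (width * thickness)
Substituting: TS = 286.5440 / (12.4550 * 0.9570)
Result: 24.0401 N/mm^2


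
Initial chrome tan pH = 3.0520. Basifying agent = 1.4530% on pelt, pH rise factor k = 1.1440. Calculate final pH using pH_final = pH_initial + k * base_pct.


Formula: pH_final = pH_initial + k * base_pct
Substituting: pH_final = 3.0520 + 1.1440 * 1.4530
Result: 4.7142


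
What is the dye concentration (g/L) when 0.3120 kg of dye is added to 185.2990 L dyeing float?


Formula: Conc = dye_mass(kg) / volume(L) * 1000
Substituting: Conc = 0.3120 / 185.2990 * 1000
Result: 1.6838 g/L


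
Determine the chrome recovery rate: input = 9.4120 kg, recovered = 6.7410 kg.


Formula: Recovery = recovered / input * 100
Substituting: Recovery = 6.7410 / 9.4120 * 100
Result: 71.6213 %


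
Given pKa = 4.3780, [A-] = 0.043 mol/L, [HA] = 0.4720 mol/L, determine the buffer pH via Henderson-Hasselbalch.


ratio = [A-] / [HA] = 0.043 / 0.4720 = 0.0911017
log10(ratio) = -1.0405
pH = pKa + log10(ratio) = 4.3780 - 1.0405 = 3.3375


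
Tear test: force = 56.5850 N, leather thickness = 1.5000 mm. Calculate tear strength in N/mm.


Formula: Tear strength = force / thickness
Substituting: Tear strength = 56.5850 / 1.5000
Result: 37.7233 N/mm


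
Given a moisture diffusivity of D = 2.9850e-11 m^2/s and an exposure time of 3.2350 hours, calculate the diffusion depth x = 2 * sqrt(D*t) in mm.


t = 3.2350 hr * 3600 = 11646.0000 s
D * t = 2.9850e-11 * 11646.0000 = 3.4763e-07
x = 2 * sqrt(D*t) = 2 * sqrt(3.4763e-07) = 0.00117921 m = 1.1792 mm


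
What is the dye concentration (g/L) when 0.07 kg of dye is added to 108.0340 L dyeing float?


Formula: Conc = dye_mass(kg) / volume(L) * 1000
Substituting: Conc = 0.07 / 108.0340 * 1000
Result: 0.6479 g/L


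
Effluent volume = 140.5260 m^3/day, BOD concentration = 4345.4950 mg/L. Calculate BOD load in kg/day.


Formula: BOD_load = volume * conc / 1000
Substituting: BOD_load = 140.5260 * 4345.4950 / 1000
Result: 610.6550 kg/day


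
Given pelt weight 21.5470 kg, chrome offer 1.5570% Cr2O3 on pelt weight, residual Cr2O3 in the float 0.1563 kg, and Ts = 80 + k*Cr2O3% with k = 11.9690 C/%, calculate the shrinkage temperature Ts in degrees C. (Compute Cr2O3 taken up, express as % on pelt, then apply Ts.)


Offered = pelt * offer_pct / 100 = 21.5470 * 1.5570 / 100 = 0.3355 kg
Uptake = offered - residual = 0.3355 - 0.1563 = 0.1792 kg
Cr2O3% on pelt = uptake / pelt * 100 = 0.1792 / 21.5470 * 100 = 0.8316 %
Ts = 80 + k * Cr2O3% = 80 + 11.9690 * 0.8316 = 89.9535 C


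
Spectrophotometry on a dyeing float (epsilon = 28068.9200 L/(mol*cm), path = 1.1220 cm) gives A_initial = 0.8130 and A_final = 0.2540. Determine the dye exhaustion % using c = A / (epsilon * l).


c_initial = A_i / (epsilon * l) = 0.8130 / (28068.9200 * 1.1220) = 2.5815e-05 mol/L
c_final = A_f / (epsilon * l) = 0.2540 / (28068.9200 * 1.1220) = 8.0652e-06 mol/L
Exhaustion = (c_initial - c_final) / c_initial * 100 = (2.5815e-05 - 8.0652e-06) / 2.5815e-05 * 100 = 68.7577 %


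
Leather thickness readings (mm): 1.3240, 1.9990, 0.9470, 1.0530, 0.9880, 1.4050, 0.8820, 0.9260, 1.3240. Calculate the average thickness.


Formula: Average = sum / n
Substituting: Average = 10.8480 / 9
Result: 1.2053 mm


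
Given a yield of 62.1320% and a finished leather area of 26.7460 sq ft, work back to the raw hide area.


Formula: raw = finished * 100 / yield
Substituting: raw = 26.7460 * 100 / 62.1320
Result: 43.0471 sq ft


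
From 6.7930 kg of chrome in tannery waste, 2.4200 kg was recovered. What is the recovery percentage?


Formula: Recovery = recovered / input * 100
Substituting: Recovery = 2.4200 / 6.7930 * 100
Result: 35.6249 %


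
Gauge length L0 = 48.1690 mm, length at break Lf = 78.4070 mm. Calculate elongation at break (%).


Formula: Elongation = (Lf - L0) / L0 * 100
Substituting: Elongation = (78.4070 - 48.1690) / 48.1690 * 100
Result: 62.7748 %


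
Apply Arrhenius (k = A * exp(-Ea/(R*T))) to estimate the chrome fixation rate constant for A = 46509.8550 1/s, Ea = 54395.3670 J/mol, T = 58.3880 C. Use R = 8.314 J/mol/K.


T_K = T_C + 273.15 = 58.3880 + 273.15 = 331.5380 K
exponent = -Ea / (R * T_K) = -54395.3670 / (8.314 * 331.5380) = -19.7342
k = A * exp(exponent) = 46509.8550 * exp(-19.7342) = 1.2506e-04 1/s


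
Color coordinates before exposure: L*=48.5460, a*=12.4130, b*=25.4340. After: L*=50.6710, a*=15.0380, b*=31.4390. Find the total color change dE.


dL = 2.1250, da = 2.6250, db = 6.0050
dE = sqrt(2.1250^2 + 2.6250^2 + 6.0050^2) = 6.8896


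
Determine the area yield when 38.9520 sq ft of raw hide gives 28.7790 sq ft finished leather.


Formula: Yield = finished / raw * 100
Substituting: Yield = 28.7790 / 38.9520 * 100
Result: 73.8832 %


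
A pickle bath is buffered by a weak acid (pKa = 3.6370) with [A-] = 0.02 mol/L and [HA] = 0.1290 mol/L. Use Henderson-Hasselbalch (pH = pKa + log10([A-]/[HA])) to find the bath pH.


ratio = [A-] / [HA] = 0.02 / 0.1290 = 0.1550
log10(ratio) = -0.8096
pH = pKa + log10(ratio) = 3.6370 - 0.8096 = 2.8274


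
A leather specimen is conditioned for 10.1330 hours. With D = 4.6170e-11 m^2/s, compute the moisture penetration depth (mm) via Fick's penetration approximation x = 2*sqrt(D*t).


t = 10.1330 hr * 3600 = 36478.8000 s
D * t = 4.6170e-11 * 36478.8000 = 1.6842e-06
x = 2 * sqrt(D*t) = 2 * sqrt(1.6842e-06) = 0.00259555 m = 2.5956 mm


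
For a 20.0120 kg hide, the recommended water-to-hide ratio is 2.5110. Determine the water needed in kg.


Formula: Water = hide_weight * ratio
Substituting: Water = 20.0120 * 2.5110
Result: 50.2501 kg


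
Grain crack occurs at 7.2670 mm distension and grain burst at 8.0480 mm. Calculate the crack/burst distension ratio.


Formula: Ratio = crack / burst
Substituting: Ratio = 7.2670 / 8.0480
Result: 0.9030


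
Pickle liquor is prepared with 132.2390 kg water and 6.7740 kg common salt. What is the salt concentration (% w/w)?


Formula: Conc = salt / (water + salt) * 100
Substituting: Conc = 6.7740 / (132.2390 + 6.7740) * 100
Result: 4.8729 %


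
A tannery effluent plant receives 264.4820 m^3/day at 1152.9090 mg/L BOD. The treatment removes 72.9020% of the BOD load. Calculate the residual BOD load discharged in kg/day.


Load_in = volume * conc / 1000 = 264.4820 * 1152.9090 / 1000 = 304.9237 kg/day
Removed = Load_in * eff / 100 = 304.9237 * 72.9020 / 100 = 222.2955 kg/day
Load_out = Load_in - Removed = 304.9237 - 222.2955 = 82.6282 kg/day


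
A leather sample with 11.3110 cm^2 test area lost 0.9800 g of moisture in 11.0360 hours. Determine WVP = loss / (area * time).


Formula: WVP = loss / (area * time)
Substituting: WVP = 0.9800 / (11.3110 * 11.0360)
Result: 0.00785079 g/(cm^2*hr)


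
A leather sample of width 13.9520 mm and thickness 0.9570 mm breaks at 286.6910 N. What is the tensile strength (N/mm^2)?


Formula: TS = force / (width * thickness)
Substituting: TS = 286.6910 / (13.9520 * 0.9570)
Result: 21.4717 N/mm^2


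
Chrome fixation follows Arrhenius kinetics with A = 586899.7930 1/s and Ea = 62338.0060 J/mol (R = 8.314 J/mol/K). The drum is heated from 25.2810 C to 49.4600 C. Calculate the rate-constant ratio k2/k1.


T1 = 25.2810 + 273.15 = 298.4310 K; T2 = 49.4600 + 273.15 = 322.6100 K
k1 = A * exp(-Ea/(R*T1)) = 586899.7930 * exp(-62338.0060/(8.314*298.4310)) = 7.1960e-06 1/s
k2 = A * exp(-Ea/(R*T2)) = 586899.7930 * exp(-62338.0060/(8.314*322.6100)) = 4.7303e-05 1/s
k2/k1 = 4.7303e-05 / 7.1960e-06 = 6.5735


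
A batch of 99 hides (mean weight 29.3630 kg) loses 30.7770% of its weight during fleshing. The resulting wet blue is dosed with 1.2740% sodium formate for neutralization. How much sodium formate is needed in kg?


Total_raw = N * avg_wt = 99 * 29.3630 = 2906.9370 kg
Substrate = Total_raw * (1 - loss/100) = 2906.9370 * (1 - 30.7770/100) = 2012.2690 kg
Neutralizer = Substrate * pct / 100 = 2012.2690 * 1.2740 / 100 = 25.6363 kg


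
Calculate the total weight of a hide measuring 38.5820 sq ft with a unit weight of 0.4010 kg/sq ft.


Formula: Weight = area * weight_per_sqft
Substituting: Weight = 38.5820 * 0.4010
Result: 15.4714 kg


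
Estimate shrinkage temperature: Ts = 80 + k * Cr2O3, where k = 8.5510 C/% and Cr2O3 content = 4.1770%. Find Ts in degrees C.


Formula: Ts = 80 + k * Cr2O3
Substituting: Ts = 80 + 8.5510 * 4.1770
Result: 115.7175 C


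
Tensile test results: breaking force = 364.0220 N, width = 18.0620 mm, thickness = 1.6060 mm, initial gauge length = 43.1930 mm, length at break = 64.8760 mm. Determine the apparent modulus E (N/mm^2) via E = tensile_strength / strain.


TS = F / (w * t) = 364.0220 / (18.0620 * 1.6060) = 12.5492 N/mm^2
strain = (Lf - L0) / L0 = (64.8760 - 43.1930) / 43.1930 = 0.5020
E = TS / strain = 12.5492 / 0.5020 = 24.9983 N/mm^2


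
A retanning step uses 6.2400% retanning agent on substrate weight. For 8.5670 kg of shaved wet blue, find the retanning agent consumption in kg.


Formula: Retan = substrate * pct / 100
Substituting: Retan = 8.5670 * 6.2400 / 100
Result: 0.5346 kg


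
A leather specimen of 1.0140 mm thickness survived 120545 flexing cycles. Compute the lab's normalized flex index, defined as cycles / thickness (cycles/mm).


Formula: Index = cycles / thickness
Substituting: Index = 120545 / 1.0140
Result: 118880.6706 cycles/mm


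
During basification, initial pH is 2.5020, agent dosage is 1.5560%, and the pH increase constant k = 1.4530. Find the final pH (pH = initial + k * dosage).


Formula: pH_final = pH_initial + k * base_pct
Substituting: pH_final = 2.5020 + 1.4530 * 1.5560
Result: 4.7629


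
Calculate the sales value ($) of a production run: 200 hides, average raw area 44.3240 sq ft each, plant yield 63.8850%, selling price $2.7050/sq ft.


Raw_total = N * avg_area = 200 * 44.3240 = 8864.8000 sq ft
Finished = Raw_total * yield / 100 = 8864.8000 * 63.8850 / 100 = 5663.2775 sq ft
Value = Finished * price = 5663.2775 * 2.7050 = 15319.1656 $


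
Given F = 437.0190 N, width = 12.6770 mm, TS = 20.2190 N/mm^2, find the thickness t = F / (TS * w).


Formula: t = F / (TS * w)
Substituting: t = 437.0190 / (20.2190 * 12.6770)
Result: 1.7050 mm


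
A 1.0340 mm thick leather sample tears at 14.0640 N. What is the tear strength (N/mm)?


Formula: Tear strength = force / thickness
Substituting: Tear strength = 14.0640 / 1.0340
Result: 13.6015 N/mm


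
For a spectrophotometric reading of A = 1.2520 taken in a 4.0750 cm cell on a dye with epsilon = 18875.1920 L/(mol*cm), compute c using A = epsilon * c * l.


Formula: c = A / (epsilon * l)
Substituting: c = 1.2520 / (18875.1920 * 4.0750)
Result: 1.6277e-05 mol/L


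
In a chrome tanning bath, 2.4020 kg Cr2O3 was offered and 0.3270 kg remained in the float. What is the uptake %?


Formula: Uptake = (offered - residual) / offered * 100
Substituting: Uptake = (2.4020 - 0.3270) / 2.4020 * 100
Result: 86.3863 %


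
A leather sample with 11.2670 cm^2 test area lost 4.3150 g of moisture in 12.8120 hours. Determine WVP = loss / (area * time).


Formula: WVP = loss / (area * time)
Substituting: WVP = 4.3150 / (11.2670 * 12.8120)
Result: 0.029892 g/(cm^2*hr)


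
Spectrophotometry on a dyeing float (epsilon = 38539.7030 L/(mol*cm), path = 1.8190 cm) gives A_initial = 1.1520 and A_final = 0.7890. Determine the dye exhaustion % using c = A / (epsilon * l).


c_initial = A_i / (epsilon * l) = 1.1520 / (38539.7030 * 1.8190) = 1.6433e-05 mol/L
c_final = A_f / (epsilon * l) = 0.7890 / (38539.7030 * 1.8190) = 1.1255e-05 mol/L
Exhaustion = (c_initial - c_final) / c_initial * 100 = (1.6433e-05 - 1.1255e-05) / 1.6433e-05 * 100 = 31.5104 %


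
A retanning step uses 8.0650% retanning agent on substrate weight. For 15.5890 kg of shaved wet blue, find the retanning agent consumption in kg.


Formula: Retan = substrate * pct / 100
Substituting: Retan = 15.5890 * 8.0650 / 100
Result: 1.2573 kg


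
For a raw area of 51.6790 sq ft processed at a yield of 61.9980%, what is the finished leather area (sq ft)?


Formula: finished = raw * yield / 100
Substituting: finished = 51.6790 * 61.9980 / 100
Result: 32.0399 sq ft


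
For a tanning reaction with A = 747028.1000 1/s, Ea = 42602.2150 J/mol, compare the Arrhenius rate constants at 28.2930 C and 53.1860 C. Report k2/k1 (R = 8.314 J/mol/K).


T1 = 28.2930 + 273.15 = 301.4430 K; T2 = 53.1860 + 273.15 = 326.3360 K
k1 = A * exp(-Ea/(R*T1)) = 747028.1000 * exp(-42602.2150/(8.314*301.4430)) = 0.0309652 1/s
k2 = A * exp(-Ea/(R*T2)) = 747028.1000 * exp(-42602.2150/(8.314*326.3360)) = 0.1132 1/s
k2/k1 = 0.1132 / 0.0309652 = 3.6571


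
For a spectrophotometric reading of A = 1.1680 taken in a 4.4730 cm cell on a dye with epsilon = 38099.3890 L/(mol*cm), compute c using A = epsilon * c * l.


Formula: c = A / (epsilon * l)
Substituting: c = 1.1680 / (38099.3890 * 4.4730)
Result: 6.8537e-06 mol/L


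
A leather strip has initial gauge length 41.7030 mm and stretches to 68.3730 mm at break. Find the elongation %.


Formula: Elongation = (Lf - L0) / L0 * 100
Substituting: Elongation = (68.3730 - 41.7030) / 41.7030 * 100
Result: 63.9522 %


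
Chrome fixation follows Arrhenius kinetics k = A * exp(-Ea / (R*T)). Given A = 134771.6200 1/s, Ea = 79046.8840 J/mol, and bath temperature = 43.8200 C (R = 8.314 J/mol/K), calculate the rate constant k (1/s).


T_K = T_C + 273.15 = 43.8200 + 273.15 = 316.9700 K
exponent = -Ea / (R * T_K) = -79046.8840 / (8.314 * 316.9700) = -29.9955
k = A * exp(exponent) = 134771.6200 * exp(-29.9955) = 1.2668e-08 1/s


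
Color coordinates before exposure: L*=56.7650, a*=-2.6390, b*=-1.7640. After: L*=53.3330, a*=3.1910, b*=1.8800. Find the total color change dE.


dL = -3.4320, da = 5.8300, db = 3.6440
dE = sqrt((-3.4320)^2 + 5.8300^2 + 3.6440^2) = 7.6842


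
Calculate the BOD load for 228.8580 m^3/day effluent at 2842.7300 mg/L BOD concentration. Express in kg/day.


Formula: BOD_load = volume * conc / 1000
Substituting: BOD_load = 228.8580 * 2842.7300 / 1000
Result: 650.5815 kg/day


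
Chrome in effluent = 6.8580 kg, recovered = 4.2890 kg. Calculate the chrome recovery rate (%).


Formula: Recovery = recovered / input * 100
Substituting: Recovery = 4.2890 / 6.8580 * 100
Result: 62.5401 %


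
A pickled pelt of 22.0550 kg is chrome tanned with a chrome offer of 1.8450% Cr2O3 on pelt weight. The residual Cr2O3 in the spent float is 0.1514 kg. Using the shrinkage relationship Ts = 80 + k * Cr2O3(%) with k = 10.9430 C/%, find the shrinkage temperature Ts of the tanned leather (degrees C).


Offered = pelt * offer_pct / 100 = 22.0550 * 1.8450 / 100 = 0.4069 kg
Uptake = offered - residual = 0.4069 - 0.1514 = 0.2555 kg
Cr2O3% on pelt = uptake / pelt * 100 = 0.2555 / 22.0550 * 100 = 1.1585 %
Ts = 80 + k * Cr2O3% = 80 + 10.9430 * 1.1585 = 92.6778 C


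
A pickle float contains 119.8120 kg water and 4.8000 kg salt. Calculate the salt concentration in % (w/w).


Formula: Conc = salt / (water + salt) * 100
Substituting: Conc = 4.8000 / (119.8120 + 4.8000) * 100
Result: 3.8520 %


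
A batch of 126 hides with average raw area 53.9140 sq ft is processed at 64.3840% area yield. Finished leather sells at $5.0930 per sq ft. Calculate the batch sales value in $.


Raw_total = N * avg_area = 126 * 53.9140 = 6793.1640 sq ft
Finished = Raw_total * yield / 100 = 6793.1640 * 64.3840 / 100 = 4373.7107 sq ft
Value = Finished * price = 4373.7107 * 5.0930 = 22275.3086 $


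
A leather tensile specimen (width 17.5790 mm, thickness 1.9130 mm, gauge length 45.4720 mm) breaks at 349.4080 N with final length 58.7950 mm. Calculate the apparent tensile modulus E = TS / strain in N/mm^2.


TS = F / (w * t) = 349.4080 / (17.5790 * 1.9130) = 10.3902 N/mm^2
strain = (Lf - L0) / L0 = (58.7950 - 45.4720) / 45.4720 = 0.2930
E = TS / strain = 10.3902 / 0.2930 = 35.4622 N/mm^2


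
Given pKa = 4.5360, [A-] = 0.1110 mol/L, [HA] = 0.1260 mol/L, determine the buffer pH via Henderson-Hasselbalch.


ratio = [A-] / [HA] = 0.1110 / 0.1260 = 0.8810
log10(ratio) = -0.0550476
pH = pKa + log10(ratio) = 4.5360 - 0.0550476 = 4.4810


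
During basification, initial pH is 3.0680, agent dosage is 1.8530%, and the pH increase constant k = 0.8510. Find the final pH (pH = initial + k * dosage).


Formula: pH_final = pH_initial + k * base_pct
Substituting: pH_final = 3.0680 + 0.8510 * 1.8530
Result: 4.6449


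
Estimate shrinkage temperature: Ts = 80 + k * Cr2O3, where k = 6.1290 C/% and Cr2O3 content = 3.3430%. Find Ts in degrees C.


Formula: Ts = 80 + k * Cr2O3
Substituting: Ts = 80 + 6.1290 * 3.3430
Result: 100.4892 C


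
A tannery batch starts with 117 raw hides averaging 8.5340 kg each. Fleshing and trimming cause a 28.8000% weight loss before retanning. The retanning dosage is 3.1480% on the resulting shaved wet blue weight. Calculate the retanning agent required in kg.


Total_raw = N * avg_wt = 117 * 8.5340 = 998.4780 kg
Substrate = Total_raw * (1 - loss/100) = 998.4780 * (1 - 28.8000/100) = 710.9163 kg
Retan = Substrate * pct / 100 = 710.9163 * 3.1480 / 100 = 22.3796 kg


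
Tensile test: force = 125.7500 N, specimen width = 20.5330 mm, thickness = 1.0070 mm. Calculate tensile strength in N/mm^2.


Formula: TS = force / (width * thickness)
Substituting: TS = 125.7500 / (20.5330 * 1.0070)
Result: 6.0817 N/mm^2


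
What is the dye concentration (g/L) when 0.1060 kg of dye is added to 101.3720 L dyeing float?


Formula: Conc = dye_mass(kg) / volume(L) * 1000
Substituting: Conc = 0.1060 / 101.3720 * 1000
Result: 1.0457 g/L


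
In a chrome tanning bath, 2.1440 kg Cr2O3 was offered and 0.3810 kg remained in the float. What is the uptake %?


Formula: Uptake = (offered - residual) / offered * 100
Substituting: Uptake = (2.1440 - 0.3810) / 2.1440 * 100
Result: 82.2295 %


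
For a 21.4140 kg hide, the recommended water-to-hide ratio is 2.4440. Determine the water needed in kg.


Formula: Water = hide_weight * ratio
Substituting: Water = 21.4140 * 2.4440
Result: 52.3358 kg


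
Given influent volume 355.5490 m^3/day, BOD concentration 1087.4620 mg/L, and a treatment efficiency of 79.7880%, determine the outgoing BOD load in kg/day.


Load_in = volume * conc / 1000 = 355.5490 * 1087.4620 / 1000 = 386.6460 kg/day
Removed = Load_in * eff / 100 = 386.6460 * 79.7880 / 100 = 308.4971 kg/day
Load_out = Load_in - Removed = 386.6460 - 308.4971 = 78.1489 kg/day


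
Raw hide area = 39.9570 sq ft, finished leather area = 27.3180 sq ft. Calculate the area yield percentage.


Formula: Yield = finished / raw * 100
Substituting: Yield = 27.3180 / 39.9570 * 100
Result: 68.3685 %


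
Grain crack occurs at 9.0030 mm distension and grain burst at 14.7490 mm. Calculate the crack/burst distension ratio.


Formula: Ratio = crack / burst
Substituting: Ratio = 9.0030 / 14.7490
Result: 0.6104


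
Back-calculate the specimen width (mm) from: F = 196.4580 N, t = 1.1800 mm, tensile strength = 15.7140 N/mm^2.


Formula: w = F / (TS * t)
Substituting: w = 196.4580 / (15.7140 * 1.1800)
Result: 10.5950 mm


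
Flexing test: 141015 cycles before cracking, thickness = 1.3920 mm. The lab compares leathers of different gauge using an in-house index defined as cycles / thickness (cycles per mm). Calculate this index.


Formula: Index = cycles / thickness
Substituting: Index = 141015 / 1.3920
Result: 101303.8793 cycles/mm


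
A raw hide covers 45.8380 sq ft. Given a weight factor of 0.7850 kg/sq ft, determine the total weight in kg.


Formula: Weight = area * weight_per_sqft
Substituting: Weight = 45.8380 * 0.7850
Result: 35.9828 kg


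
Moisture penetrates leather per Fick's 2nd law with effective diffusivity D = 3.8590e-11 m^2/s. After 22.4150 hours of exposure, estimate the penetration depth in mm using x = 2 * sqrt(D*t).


t = 22.4150 hr * 3600 = 80694.0000 s
D * t = 3.8590e-11 * 80694.0000 = 3.1140e-06
x = 2 * sqrt(D*t) = 2 * sqrt(3.1140e-06) = 0.0035293 m = 3.5293 mm


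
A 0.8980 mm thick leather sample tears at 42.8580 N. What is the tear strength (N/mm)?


Formula: Tear strength = force / thickness
Substituting: Tear strength = 42.8580 / 0.8980
Result: 47.7261 N/mm


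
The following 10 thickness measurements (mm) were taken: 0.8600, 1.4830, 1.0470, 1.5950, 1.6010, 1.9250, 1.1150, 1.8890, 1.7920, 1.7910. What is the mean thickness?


Formula: Average = sum / n
Substituting: Average = 15.0980 / 10
Result: 1.5098 mm


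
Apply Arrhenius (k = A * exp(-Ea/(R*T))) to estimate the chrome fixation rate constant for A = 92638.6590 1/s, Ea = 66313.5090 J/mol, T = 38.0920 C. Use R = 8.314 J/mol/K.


T_K = T_C + 273.15 = 38.0920 + 273.15 = 311.2420 K
exponent = -Ea / (R * T_K) = -66313.5090 / (8.314 * 311.2420) = -25.6268
k = A * exp(exponent) = 92638.6590 * exp(-25.6268) = 6.8743e-07 1/s


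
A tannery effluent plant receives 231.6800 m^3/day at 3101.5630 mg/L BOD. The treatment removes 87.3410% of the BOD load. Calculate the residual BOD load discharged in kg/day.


Load_in = volume * conc / 1000 = 231.6800 * 3101.5630 / 1000 = 718.5701 kg/day
Removed = Load_in * eff / 100 = 718.5701 * 87.3410 / 100 = 627.6063 kg/day
Load_out = Load_in - Removed = 718.5701 - 627.6063 = 90.9638 kg/day


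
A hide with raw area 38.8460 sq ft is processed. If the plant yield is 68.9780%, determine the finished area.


Formula: finished = raw * yield / 100
Substituting: finished = 38.8460 * 68.9780 / 100
Result: 26.7952 sq ft


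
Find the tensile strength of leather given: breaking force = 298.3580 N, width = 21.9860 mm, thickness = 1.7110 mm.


Formula: TS = force / (width * thickness)
Substituting: TS = 298.3580 / (21.9860 * 1.7110)
Result: 7.9312 N/mm^2


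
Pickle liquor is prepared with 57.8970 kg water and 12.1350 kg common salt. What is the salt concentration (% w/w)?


Formula: Conc = salt / (water + salt) * 100
Substituting: Conc = 12.1350 / (57.8970 + 12.1350) * 100
Result: 17.3278 %


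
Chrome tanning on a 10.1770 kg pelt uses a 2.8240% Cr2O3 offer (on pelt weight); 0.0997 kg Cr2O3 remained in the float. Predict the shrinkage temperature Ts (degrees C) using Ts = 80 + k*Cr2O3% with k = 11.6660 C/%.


Offered = pelt * offer_pct / 100 = 10.1770 * 2.8240 / 100 = 0.2874 kg
Uptake = offered - residual = 0.2874 - 0.0997 = 0.1877 kg
Cr2O3% on pelt = uptake / pelt * 100 = 0.1877 / 10.1770 * 100 = 1.8443 %
Ts = 80 + k * Cr2O3% = 80 + 11.6660 * 1.8443 = 101.5161 C


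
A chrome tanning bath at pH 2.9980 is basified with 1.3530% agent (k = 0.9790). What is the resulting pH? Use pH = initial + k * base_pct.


Formula: pH_final = pH_initial + k * base_pct
Substituting: pH_final = 2.9980 + 0.9790 * 1.3530
Result: 4.3226


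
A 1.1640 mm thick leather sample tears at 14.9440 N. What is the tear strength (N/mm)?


Formula: Tear strength = force / thickness
Substituting: Tear strength = 14.9440 / 1.1640
Result: 12.8385 N/mm


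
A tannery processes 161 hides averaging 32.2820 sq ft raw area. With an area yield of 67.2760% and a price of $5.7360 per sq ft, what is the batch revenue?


Raw_total = N * avg_area = 161 * 32.2820 = 5197.4020 sq ft
Finished = Raw_total * yield / 100 = 5197.4020 * 67.2760 / 100 = 3496.6042 sq ft
Value = Finished * price = 3496.6042 * 5.7360 = 20056.5215 $


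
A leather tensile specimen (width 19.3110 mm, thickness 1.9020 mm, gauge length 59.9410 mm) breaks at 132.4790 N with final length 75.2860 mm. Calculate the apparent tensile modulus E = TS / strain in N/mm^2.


TS = F / (w * t) = 132.4790 / (19.3110 * 1.9020) = 3.6069 N/mm^2
strain = (Lf - L0) / L0 = (75.2860 - 59.9410) / 59.9410 = 0.2560
E = TS / strain = 3.6069 / 0.2560 = 14.0893 N/mm^2


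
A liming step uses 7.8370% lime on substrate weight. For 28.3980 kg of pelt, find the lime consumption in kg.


Formula: Lime = substrate * pct / 100
Substituting: Lime = 28.3980 * 7.8370 / 100
Result: 2.2256 kg


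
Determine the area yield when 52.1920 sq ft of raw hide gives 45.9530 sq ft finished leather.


Formula: Yield = finished / raw * 100
Substituting: Yield = 45.9530 / 52.1920 * 100
Result: 88.0461 %


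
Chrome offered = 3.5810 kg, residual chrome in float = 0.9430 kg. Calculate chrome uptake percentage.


Formula: Uptake = (offered - residual) / offered * 100
Substituting: Uptake = (3.5810 - 0.9430) / 3.5810 * 100
Result: 73.6666 %


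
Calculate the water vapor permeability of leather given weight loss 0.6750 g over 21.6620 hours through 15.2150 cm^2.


Formula: WVP = loss / (area * time)
Substituting: WVP = 0.6750 / (15.2150 * 21.6620)
Result: 0.00204802 g/(cm^2*hr)


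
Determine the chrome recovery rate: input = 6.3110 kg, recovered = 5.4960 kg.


Formula: Recovery = recovered / input * 100
Substituting: Recovery = 5.4960 / 6.3110 * 100
Result: 87.0860 %


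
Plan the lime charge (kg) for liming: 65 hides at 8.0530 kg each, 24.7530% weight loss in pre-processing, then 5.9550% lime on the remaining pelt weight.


Total_raw = N * avg_wt = 65 * 8.0530 = 523.4450 kg
Substrate = Total_raw * (1 - loss/100) = 523.4450 * (1 - 24.7530/100) = 393.8767 kg
Lime = Substrate * pct / 100 = 393.8767 * 5.9550 / 100 = 23.4554 kg


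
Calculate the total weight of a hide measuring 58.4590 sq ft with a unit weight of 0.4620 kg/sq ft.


Formula: Weight = area * weight_per_sqft
Substituting: Weight = 58.4590 * 0.4620
Result: 27.0081 kg


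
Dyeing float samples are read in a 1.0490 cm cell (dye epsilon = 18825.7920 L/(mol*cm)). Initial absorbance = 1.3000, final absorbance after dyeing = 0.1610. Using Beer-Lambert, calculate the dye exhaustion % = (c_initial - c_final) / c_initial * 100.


c_initial = A_i / (epsilon * l) = 1.3000 / (18825.7920 * 1.0490) = 6.5829e-05 mol/L
c_final = A_f / (epsilon * l) = 0.1610 / (18825.7920 * 1.0490) = 8.1526e-06 mol/L
Exhaustion = (c_initial - c_final) / c_initial * 100 = (6.5829e-05 - 8.1526e-06) / 6.5829e-05 * 100 = 87.6154 %


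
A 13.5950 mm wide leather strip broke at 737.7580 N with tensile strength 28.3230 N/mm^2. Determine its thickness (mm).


Formula: t = F / (TS * w)
Substituting: t = 737.7580 / (28.3230 * 13.5950)
Result: 1.9160 mm


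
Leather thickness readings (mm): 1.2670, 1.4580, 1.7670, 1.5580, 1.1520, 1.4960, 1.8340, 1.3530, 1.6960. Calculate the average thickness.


Formula: Average = sum / n
Substituting: Average = 13.5810 / 9
Result: 1.5090 mm


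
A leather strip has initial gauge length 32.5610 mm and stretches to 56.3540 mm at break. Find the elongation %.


Formula: Elongation = (Lf - L0) / L0 * 100
Substituting: Elongation = (56.3540 - 32.5610) / 32.5610 * 100
Result: 73.0721 %
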